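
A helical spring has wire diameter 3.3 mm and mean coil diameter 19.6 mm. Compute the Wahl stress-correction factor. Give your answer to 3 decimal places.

1.255

C = D/d = 19.6/3.3 = 5.9394
K_W = (4C−1)/(4C−4) + 0.615/C = 22.758/19.758 + 0.1035 = 1.2554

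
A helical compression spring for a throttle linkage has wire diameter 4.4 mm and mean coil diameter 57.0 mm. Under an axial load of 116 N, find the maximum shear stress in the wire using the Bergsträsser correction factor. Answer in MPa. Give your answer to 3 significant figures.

218 MPa

Spring index C = D/d = 57.0/4.4 = 12.9545
K_B = (4C+2)/(4C−3) = 53.818/48.818 = 1.1024
τ₀ = 8FD/(πd³) = 8·116·57.0/(π·4.4³) = 52896/267.61 = 197.66 MPa
τ_max = K·τ₀ = 1.1024 × 197.66 = 217.9 MPa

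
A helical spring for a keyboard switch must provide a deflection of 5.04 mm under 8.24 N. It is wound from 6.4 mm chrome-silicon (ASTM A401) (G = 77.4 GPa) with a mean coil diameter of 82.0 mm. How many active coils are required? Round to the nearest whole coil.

18

Required rate k = F/δ = 8.24/5.04 = 1.6349 N/mm
N_a = Gd⁴/(8D³k) = (77.4×10³ × 6.4⁴)/(8 × 82.0³ × 1.6349)
    = 1.29856e+08 / 7.21154e+06 = 18.01 → 18 coils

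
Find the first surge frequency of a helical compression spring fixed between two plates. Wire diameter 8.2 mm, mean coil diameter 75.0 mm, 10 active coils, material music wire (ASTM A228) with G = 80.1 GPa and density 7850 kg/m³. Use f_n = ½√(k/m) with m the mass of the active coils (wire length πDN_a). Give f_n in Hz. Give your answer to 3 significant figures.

k = Gd⁴/(8D³N_a) = (80.1×10³)(8.2⁴)/(8·75.0³·10) = 10.73 N/mm = 10730 N/m
Wire length L = πDN_a = π·75.0·10 = 2356.2 mm
m = ρ·(πd²/4)·L = 7850 × 52.81×10⁻⁶ m² × 2.3562 m = 0.97678 kg
f_n = ½√(k/m) = 0.5·√(10730/0.97678) = 0.5·√(10985) = 52.406 Hz

52.4 Hz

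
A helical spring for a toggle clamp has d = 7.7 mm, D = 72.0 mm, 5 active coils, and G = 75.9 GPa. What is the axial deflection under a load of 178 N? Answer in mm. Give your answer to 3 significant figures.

k = Gd⁴/(8D³N_a) = (75.9×10³)(7.7⁴)/(8·72.0³·5) = 17.871 N/mm
δ = F/k = 178 / 17.871 = 9.9603 mm

9.96 mm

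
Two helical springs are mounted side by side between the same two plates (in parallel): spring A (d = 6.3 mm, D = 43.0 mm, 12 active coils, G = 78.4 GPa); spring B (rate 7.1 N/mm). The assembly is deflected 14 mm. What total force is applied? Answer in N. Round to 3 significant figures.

326 N

k_A = Gd⁴/(8D³N_a) = (78.4×10³)(6.3⁴)/(8·43.0³·12) = 16.181 N/mm
Parallel: k_eq = 16.181 + 7.1 = 23.281 N/mm
F = k_eq·δ = 23.281·14 = 325.93 N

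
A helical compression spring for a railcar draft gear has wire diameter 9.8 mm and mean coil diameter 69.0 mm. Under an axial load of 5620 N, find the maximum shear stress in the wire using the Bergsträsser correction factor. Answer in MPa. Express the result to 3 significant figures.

Spring index C = D/d = 69.0/9.8 = 7.0408
K_B = (4C+2)/(4C−3) = 30.163/25.163 = 1.1987
τ₀ = 8FD/(πd³) = 8·5620·69.0/(π·9.8³) = 3.10224e+06/2956.8 = 1049.2 MPa
τ_max = K·τ₀ = 1.1987 × 1049.2 = 1257.6 MPa

1260 MPa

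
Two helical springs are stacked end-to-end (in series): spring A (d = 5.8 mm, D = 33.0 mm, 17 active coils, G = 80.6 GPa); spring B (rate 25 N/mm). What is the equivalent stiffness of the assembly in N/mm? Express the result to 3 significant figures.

10.7 N/mm

k_A = Gd⁴/(8D³N_a) = (80.6×10³)(5.8⁴)/(8·33.0³·17) = 18.662 N/mm
Series: 1/k_eq = 1/18.662 + 1/25 = 0.093584; k_eq = 10.686 N/mm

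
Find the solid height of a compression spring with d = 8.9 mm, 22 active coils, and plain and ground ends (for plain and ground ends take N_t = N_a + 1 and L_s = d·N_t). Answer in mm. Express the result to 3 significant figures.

205 mm

plain and ground ends: N_t = N_a + 1 = 22 + 1 = 23
L_s = d·N_t = 8.9 × 23 = 204.7 mm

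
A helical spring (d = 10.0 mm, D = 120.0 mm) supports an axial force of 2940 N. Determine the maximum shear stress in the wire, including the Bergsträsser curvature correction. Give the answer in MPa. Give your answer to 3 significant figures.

Spring index C = D/d = 120.0/10.0 = 12.0000
K_B = (4C+2)/(4C−3) = 50.000/45.000 = 1.1111
τ₀ = 8FD/(πd³) = 8·2940·120.0/(π·10.0³) = 2.8224e+06/3141.6 = 898.4 MPa
τ_max = K·τ₀ = 1.1111 × 898.4 = 998.22 MPa

998 MPa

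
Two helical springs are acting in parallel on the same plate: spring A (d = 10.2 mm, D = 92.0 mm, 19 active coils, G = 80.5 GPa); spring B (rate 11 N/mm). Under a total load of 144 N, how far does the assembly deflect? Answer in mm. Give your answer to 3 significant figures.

7.84 mm

k_A = Gd⁴/(8D³N_a) = (80.5×10³)(10.2⁴)/(8·92.0³·19) = 7.3619 N/mm
Parallel: k_eq = 7.3619 + 11 = 18.362 N/mm
δ = F/k_eq = 144/18.362 = 7.8423 mm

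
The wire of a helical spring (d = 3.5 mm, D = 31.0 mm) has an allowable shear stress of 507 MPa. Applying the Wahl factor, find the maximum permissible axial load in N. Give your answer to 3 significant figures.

236 N

C = D/d = 31.0/3.5 = 8.8571
K_W = (4C−1)/(4C−4) + 0.615/C = 34.429/31.429 + 0.0694 = 1.1649
τ_max = K·8FD/(πd³) → F_max = τ_allow·πd³/(8DK)
F_max = 507·π·3.5³/(8·31.0·1.1649) = 68291/288.89 = 236.39 N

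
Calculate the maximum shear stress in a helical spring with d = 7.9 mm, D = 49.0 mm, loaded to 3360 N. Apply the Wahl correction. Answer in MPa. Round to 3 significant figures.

Spring index C = D/d = 49.0/7.9 = 6.2025
K_W = (4C−1)/(4C−4) + 0.615/C = 23.810/20.810 + 0.0992 = 1.2433
τ₀ = 8FD/(πd³) = 8·3360·49.0/(π·7.9³) = 1.31712e+06/1548.9 = 850.34 MPa
τ_max = K·τ₀ = 1.2433 × 850.34 = 1057.2 MPa

1060 MPa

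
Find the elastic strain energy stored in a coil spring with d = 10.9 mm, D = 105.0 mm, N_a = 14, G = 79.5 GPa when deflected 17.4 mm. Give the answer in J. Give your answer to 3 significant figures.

k = Gd⁴/(8D³N_a) = (79.5×10³)(10.9⁴)/(8·105.0³·14) = 8.6554 N/mm
U = ½kδ² = 0.5 × 8.6554 × 17.4² = 1310.3 N·mm = 1.3103 J

1.31 J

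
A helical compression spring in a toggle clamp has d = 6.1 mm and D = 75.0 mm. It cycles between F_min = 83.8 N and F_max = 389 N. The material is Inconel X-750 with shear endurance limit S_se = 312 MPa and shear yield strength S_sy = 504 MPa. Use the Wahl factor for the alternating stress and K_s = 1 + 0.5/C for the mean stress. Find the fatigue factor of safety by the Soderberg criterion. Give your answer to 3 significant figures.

1.15

C = D/d = 75.0/6.1 = 12.2951; K_W = (4C−1)/(4C−4)+0.615/C = 1.1164; K_s = 1+0.5/C = 1.0407
F_a = (F_max−F_min)/2 = 152.6 N; F_m = (F_max+F_min)/2 = 236.4 N
τ_a = K_W·8F_aD/(πd³) = 1.1164 × 128.4 = 143.35 MPa
τ_m = K_s·8F_mD/(πd³) = 1.0407 × 198.91 = 207 MPa
Soderberg: 1/n_f = τ_a/S_se + τ_m/S_sy = 143.35/312 + 207/504 = 0.45945 + 0.41071 = 0.87017
n_f = 1/0.87017 = 1.149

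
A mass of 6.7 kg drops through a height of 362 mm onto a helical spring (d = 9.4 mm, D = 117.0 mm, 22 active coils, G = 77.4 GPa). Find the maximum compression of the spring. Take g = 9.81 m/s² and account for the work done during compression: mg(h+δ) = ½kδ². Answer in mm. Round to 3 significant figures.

183 mm

k = Gd⁴/(8D³N_a) = (77.4×10³)(9.4⁴)/(8·117.0³·22) = 2.1438 N/mm
W = mg = 6.7 × 9.81 = 65.727 N
½kδ² − Wδ − Wh = 0 → δ = (W + √(W² + 2kWh))/k
δ = (65.727 + √(4320 + 102015))/2.1438 = (65.727 + 326.09)/2.1438 = 182.77 mm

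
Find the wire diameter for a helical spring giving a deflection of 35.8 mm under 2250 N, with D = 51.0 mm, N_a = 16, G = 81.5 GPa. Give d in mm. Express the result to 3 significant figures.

Required rate k = F/δ = 2250/35.8 = 62.849 N/mm
d = (8D³N_a·k / G)^(1/4) = (8·51.0³·16·62.849 / (81.5×10³))^0.25
  = (13094)^0.25 = 10.6971 mm

10.7 mm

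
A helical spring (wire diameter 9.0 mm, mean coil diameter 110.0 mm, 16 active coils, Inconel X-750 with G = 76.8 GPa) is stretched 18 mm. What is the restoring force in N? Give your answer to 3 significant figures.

53.2 N

k = Gd⁴/(8D³N_a) = (76.8×10³)(9.0⁴)/(8·110.0³·16) = 2.9576 N/mm
F = k·δ = 2.9576 × 18 = 53.237 N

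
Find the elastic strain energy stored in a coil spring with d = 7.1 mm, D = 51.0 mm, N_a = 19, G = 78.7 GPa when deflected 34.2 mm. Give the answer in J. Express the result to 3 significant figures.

5.80 J

k = Gd⁴/(8D³N_a) = (78.7×10³)(7.1⁴)/(8·51.0³·19) = 9.9187 N/mm
U = ½kδ² = 0.5 × 9.9187 × 34.2² = 5800.6 N·mm = 5.8006 J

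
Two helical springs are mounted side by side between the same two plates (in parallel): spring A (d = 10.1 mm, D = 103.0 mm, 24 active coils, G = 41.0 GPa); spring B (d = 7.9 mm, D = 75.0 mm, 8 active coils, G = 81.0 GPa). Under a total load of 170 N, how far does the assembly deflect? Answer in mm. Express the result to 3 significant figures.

12.4 mm

k_A = Gd⁴/(8D³N_a) = (41.0×10³)(10.1⁴)/(8·103.0³·24) = 2.0336 N/mm
k_B = Gd⁴/(8D³N_a) = (81.0×10³)(7.9⁴)/(8·75.0³·8) = 11.685 N/mm
Parallel: k_eq = 2.0336 + 11.685 = 13.719 N/mm
δ = F/k_eq = 170/13.719 = 12.392 mm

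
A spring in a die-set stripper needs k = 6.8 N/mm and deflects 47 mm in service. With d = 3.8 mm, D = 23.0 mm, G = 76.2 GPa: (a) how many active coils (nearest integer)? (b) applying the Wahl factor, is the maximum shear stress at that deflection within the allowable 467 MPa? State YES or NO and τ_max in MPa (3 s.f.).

N_a = Gd⁴/(8D³k) = (76.2×10³)(3.8⁴)/(8·23.0³·6.8) = 24.01 → N_a = 24
Actual rate k = Gd⁴/(8D³·24) = 6.8015 N/mm
Working load F = kδ = 6.8015·47 = 319.67 N
C = 23.0/3.8 = 6.0526; K_W = (4C−1)/(4C−4)+0.615/C = 1.2500
τ_max = K_W·8FD/(πd³) = 1.2500·341.21 = 426.53 MPa
τ_max ≤ 467 MPa → acceptable

(a) 24 coils; (b) YES, τ_max = 427 MPa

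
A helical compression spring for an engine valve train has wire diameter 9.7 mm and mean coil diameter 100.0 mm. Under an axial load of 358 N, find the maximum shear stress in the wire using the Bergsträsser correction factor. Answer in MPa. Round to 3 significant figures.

113 MPa

Spring index C = D/d = 100.0/9.7 = 10.3093
K_B = (4C+2)/(4C−3) = 43.237/38.237 = 1.1308
τ₀ = 8FD/(πd³) = 8·358·100.0/(π·9.7³) = 286400/2867.2 = 99.887 MPa
τ_max = K·τ₀ = 1.1308 × 99.887 = 112.95 MPa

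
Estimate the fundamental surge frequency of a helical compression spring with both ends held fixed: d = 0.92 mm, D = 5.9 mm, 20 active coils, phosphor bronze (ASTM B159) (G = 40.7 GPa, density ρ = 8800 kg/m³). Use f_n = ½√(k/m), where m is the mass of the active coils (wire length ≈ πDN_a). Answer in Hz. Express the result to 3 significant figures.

k = Gd⁴/(8D³N_a) = (40.7×10³)(0.92⁴)/(8·5.9³·20) = 0.8873 N/mm = 887.3 N/m
Wire length L = πDN_a = π·5.9·20 = 370.71 mm
m = ρ·(πd²/4)·L = 8800 × 0.66476×10⁻⁶ m² × 0.37071 m = 0.0021686 kg
f_n = ½√(k/m) = 0.5·√(887.3/0.0021686) = 0.5·√(4.0916e+05) = 319.83 Hz

320 Hz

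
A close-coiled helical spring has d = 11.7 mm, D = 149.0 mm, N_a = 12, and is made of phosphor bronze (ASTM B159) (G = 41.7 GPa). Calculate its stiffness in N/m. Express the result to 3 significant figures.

2460 N/m

k = Gd⁴/(8D³N_a) = (41.7×10³ × 11.7⁴) / (8 × 149.0³ × 12)
  = 7.81411e+08 / 3.17563e+08 = 2.4606 N/mm = 2460.6 N/m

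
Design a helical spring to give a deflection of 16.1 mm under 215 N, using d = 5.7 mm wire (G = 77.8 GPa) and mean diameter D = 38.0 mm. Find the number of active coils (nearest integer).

14

Required rate k = F/δ = 215/16.1 = 13.354 N/mm
N_a = Gd⁴/(8D³k) = (77.8×10³ × 5.7⁴)/(8 × 38.0³ × 13.354)
    = 8.21257e+07 / 5.8621e+06 = 14.01 → 14 coils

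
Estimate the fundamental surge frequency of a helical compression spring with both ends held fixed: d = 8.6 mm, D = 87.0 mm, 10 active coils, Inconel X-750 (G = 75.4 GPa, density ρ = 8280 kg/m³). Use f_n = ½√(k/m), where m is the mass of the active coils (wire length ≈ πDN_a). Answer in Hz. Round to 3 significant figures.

38.6 Hz

k = Gd⁴/(8D³N_a) = (75.4×10³)(8.6⁴)/(8·87.0³·10) = 7.8292 N/mm = 7829.2 N/m
Wire length L = πDN_a = π·87.0·10 = 2733.2 mm
m = ρ·(πd²/4)·L = 8280 × 58.088×10⁻⁶ m² × 2.7332 m = 1.3146 kg
f_n = ½√(k/m) = 0.5·√(7829.2/1.3146) = 0.5·√(5955.7) = 38.587 Hz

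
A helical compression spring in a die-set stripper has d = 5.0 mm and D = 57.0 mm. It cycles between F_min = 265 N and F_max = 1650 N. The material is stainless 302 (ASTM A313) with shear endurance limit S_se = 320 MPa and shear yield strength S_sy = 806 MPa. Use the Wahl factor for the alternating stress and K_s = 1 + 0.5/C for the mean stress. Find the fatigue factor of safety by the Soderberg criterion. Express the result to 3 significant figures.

0.234

C = D/d = 57.0/5.0 = 11.4000; K_W = (4C−1)/(4C−4)+0.615/C = 1.1261; K_s = 1+0.5/C = 1.0439
F_a = (F_max−F_min)/2 = 692.5 N; F_m = (F_max+F_min)/2 = 957.5 N
τ_a = K_W·8F_aD/(πd³) = 1.1261 × 804.13 = 905.5 MPa
τ_m = K_s·8F_mD/(πd³) = 1.0439 × 1111.8 = 1160.6 MPa
Soderberg: 1/n_f = τ_a/S_se + τ_m/S_sy = 905.5/320 + 1160.6/806 = 2.82968 + 1.43996 = 4.2696
n_f = 1/4.2696 = 0.2342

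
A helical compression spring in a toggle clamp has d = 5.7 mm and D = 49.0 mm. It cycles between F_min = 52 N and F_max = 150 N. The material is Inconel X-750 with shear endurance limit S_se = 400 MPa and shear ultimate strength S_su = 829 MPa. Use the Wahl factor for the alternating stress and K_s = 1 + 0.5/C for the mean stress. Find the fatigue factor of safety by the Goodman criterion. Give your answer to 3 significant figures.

C = D/d = 49.0/5.7 = 8.5965; K_W = (4C−1)/(4C−4)+0.615/C = 1.1703; K_s = 1+0.5/C = 1.0582
F_a = (F_max−F_min)/2 = 49 N; F_m = (F_max+F_min)/2 = 101 N
τ_a = K_W·8F_aD/(πd³) = 1.1703 × 33.015 = 38.636 MPa
τ_m = K_s·8F_mD/(πd³) = 1.0582 × 68.051 = 72.009 MPa
Goodman: 1/n_f = τ_a/S_se + τ_m/S_su = 38.636/400 + 72.009/829 = 0.09659 + 0.08686 = 0.18345
n_f = 1/0.18345 = 5.451

5.45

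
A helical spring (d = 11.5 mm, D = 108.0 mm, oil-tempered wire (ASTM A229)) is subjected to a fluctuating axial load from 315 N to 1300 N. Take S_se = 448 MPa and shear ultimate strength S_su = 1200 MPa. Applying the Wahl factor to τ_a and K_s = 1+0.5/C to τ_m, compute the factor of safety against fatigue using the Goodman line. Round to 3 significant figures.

C = D/d = 108.0/11.5 = 9.3913; K_W = (4C−1)/(4C−4)+0.615/C = 1.1549; K_s = 1+0.5/C = 1.0532
F_a = (F_max−F_min)/2 = 492.5 N; F_m = (F_max+F_min)/2 = 807.5 N
τ_a = K_W·8F_aD/(πd³) = 1.1549 × 89.059 = 102.85 MPa
τ_m = K_s·8F_mD/(πd³) = 1.0532 × 146.02 = 153.79 MPa
Goodman: 1/n_f = τ_a/S_se + τ_m/S_su = 102.85/448 + 153.79/1200 = 0.22958 + 0.12816 = 0.35774
n_f = 1/0.35774 = 2.795

2.80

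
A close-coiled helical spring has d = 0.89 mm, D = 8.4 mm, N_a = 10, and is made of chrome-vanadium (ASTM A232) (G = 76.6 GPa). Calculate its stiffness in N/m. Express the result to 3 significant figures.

1010 N/m

k = Gd⁴/(8D³N_a) = (76.6×10³ × 0.89⁴) / (8 × 8.4³ × 10)
  = 48060.6 / 47416.3 = 1.0136 N/mm = 1013.6 N/m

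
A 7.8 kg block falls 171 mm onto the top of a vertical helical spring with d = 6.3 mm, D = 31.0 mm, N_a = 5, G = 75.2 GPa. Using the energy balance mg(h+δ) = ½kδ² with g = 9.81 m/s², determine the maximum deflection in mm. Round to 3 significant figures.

17.0 mm

k = Gd⁴/(8D³N_a) = (75.2×10³)(6.3⁴)/(8·31.0³·5) = 99.411 N/mm
W = mg = 7.8 × 9.81 = 76.518 N
½kδ² − Wδ − Wh = 0 → δ = (W + √(W² + 2kWh))/k
δ = (76.518 + √(5855 + 2.60151e+06))/99.411 = (76.518 + 1614.7)/99.411 = 17.013 mm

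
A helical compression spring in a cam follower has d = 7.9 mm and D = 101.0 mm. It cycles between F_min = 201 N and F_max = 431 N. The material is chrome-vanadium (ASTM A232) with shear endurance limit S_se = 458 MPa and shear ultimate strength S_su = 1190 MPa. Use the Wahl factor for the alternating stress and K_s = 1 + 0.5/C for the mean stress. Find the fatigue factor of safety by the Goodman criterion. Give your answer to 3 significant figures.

3.45

C = D/d = 101.0/7.9 = 12.7848; K_W = (4C−1)/(4C−4)+0.615/C = 1.1117; K_s = 1+0.5/C = 1.0391
F_a = (F_max−F_min)/2 = 115 N; F_m = (F_max+F_min)/2 = 316 N
τ_a = K_W·8F_aD/(πd³) = 1.1117 × 59.99 = 66.693 MPa
τ_m = K_s·8F_mD/(πd³) = 1.0391 × 164.84 = 171.29 MPa
Goodman: 1/n_f = τ_a/S_se + τ_m/S_su = 66.693/458 + 171.29/1190 = 0.14562 + 0.14394 = 0.28956
n_f = 1/0.28956 = 3.454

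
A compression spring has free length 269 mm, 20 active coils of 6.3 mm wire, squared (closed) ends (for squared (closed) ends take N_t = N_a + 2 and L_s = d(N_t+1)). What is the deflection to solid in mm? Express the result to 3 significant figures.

124 mm

N_t = 22; L_s = 6.3·23 = 144.9 mm
δ_solid = L₀ − L_s = 269 − 144.9 = 124.1 mm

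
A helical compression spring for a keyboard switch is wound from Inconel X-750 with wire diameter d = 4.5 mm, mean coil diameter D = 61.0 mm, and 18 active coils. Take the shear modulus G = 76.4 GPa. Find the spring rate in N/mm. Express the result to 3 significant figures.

k = Gd⁴/(8D³N_a) = (76.4×10³ × 4.5⁴) / (8 × 61.0³ × 18)
  = 3.13288e+07 / 3.26853e+07 = 0.9585 N/mm

0.958 N/mm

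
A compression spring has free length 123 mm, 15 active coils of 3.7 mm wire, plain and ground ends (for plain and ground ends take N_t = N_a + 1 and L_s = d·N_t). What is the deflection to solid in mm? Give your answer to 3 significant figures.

63.8 mm

N_t = 16; L_s = 3.7·16 = 59.2 mm
δ_solid = L₀ − L_s = 123 − 59.2 = 63.8 mm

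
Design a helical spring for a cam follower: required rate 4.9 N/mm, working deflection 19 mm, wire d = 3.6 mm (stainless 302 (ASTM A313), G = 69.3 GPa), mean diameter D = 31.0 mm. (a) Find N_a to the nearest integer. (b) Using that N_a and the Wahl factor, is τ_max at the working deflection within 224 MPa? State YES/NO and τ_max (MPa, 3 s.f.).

N_a = Gd⁴/(8D³k) = (69.3×10³)(3.6⁴)/(8·31.0³·4.9) = 9.967 → N_a = 10
Actual rate k = Gd⁴/(8D³·10) = 4.8839 N/mm
Working load F = kδ = 4.8839·19 = 92.794 N
C = 31.0/3.6 = 8.6111; K_W = (4C−1)/(4C−4)+0.615/C = 1.1700
τ_max = K_W·8FD/(πd³) = 1.1700·157.01 = 183.69 MPa
τ_max ≤ 224 MPa → acceptable

(a) 10 coils; (b) YES, τ_max = 184 MPa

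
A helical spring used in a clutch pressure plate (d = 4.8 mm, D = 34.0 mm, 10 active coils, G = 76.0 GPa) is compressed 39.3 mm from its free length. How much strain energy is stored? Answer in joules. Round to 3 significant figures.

9.91 J

k = Gd⁴/(8D³N_a) = (76.0×10³)(4.8⁴)/(8·34.0³·10) = 12.831 N/mm
U = ½kδ² = 0.5 × 12.831 × 39.3² = 9908.5 N·mm = 9.9085 J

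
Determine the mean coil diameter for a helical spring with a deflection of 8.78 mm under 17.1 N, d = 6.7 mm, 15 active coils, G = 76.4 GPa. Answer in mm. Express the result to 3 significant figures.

87.0 mm

Required rate k = F/δ = 17.1/8.78 = 1.9476 N/mm
D = (Gd⁴/(8N_a·k))^(1/3) = (76.4×10³·6.7⁴/(8·15·1.9476))^(1/3)
  = (658733)^(1/3) = 87.0101 mm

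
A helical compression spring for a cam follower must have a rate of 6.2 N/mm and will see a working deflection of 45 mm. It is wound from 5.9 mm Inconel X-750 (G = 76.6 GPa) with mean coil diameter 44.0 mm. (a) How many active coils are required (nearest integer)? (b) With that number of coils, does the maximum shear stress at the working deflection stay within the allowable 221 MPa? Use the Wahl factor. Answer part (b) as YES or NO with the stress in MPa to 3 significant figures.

N_a = Gd⁴/(8D³k) = (76.6×10³)(5.9⁴)/(8·44.0³·6.2) = 21.97 → N_a = 22
Actual rate k = Gd⁴/(8D³·22) = 6.1911 N/mm
Working load F = kδ = 6.1911·45 = 278.6 N
C = 44.0/5.9 = 7.4576; K_W = (4C−1)/(4C−4)+0.615/C = 1.1986
τ_max = K_W·8FD/(πd³) = 1.1986·151.99 = 182.18 MPa
τ_max ≤ 221 MPa → acceptable

(a) 22 coils; (b) YES, τ_max = 182 MPa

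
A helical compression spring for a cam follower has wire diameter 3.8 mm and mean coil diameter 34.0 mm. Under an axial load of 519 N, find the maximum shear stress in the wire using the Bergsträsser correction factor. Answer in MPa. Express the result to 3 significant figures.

Spring index C = D/d = 34.0/3.8 = 8.9474
K_B = (4C+2)/(4C−3) = 37.789/32.789 = 1.1525
τ₀ = 8FD/(πd³) = 8·519·34.0/(π·3.8³) = 141168/172.39 = 818.91 MPa
τ_max = K·τ₀ = 1.1525 × 818.91 = 943.78 MPa

944 MPa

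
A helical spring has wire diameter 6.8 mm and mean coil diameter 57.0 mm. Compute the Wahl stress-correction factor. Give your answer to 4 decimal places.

C = D/d = 57.0/6.8 = 8.3824
K_W = (4C−1)/(4C−4) + 0.615/C = 32.529/29.529 + 0.0734 = 1.1750

1.1750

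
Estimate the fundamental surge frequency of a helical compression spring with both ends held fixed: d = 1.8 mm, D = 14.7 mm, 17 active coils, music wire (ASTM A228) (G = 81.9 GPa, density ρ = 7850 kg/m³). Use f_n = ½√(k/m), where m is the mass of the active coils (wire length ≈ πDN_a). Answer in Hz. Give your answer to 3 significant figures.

k = Gd⁴/(8D³N_a) = (81.9×10³)(1.8⁴)/(8·14.7³·17) = 1.9901 N/mm = 1990.1 N/m
Wire length L = πDN_a = π·14.7·17 = 785.08 mm
m = ρ·(πd²/4)·L = 7850 × 2.5447×10⁻⁶ m² × 0.78508 m = 0.015683 kg
f_n = ½√(k/m) = 0.5·√(1990.1/0.015683) = 0.5·√(1.269e+05) = 178.12 Hz

178 Hz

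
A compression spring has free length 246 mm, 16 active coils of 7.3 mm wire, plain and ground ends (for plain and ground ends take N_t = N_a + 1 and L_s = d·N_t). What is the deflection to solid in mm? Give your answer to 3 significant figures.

N_t = 17; L_s = 7.3·17 = 124.1 mm
δ_solid = L₀ − L_s = 246 − 124.1 = 121.9 mm

122 mm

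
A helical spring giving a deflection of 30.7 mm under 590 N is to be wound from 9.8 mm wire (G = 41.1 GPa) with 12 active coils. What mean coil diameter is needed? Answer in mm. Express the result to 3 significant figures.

59.0 mm

Required rate k = F/δ = 590/30.7 = 19.218 N/mm
D = (Gd⁴/(8N_a·k))^(1/3) = (41.1×10³·9.8⁴/(8·12·19.218))^(1/3)
  = (205476)^(1/3) = 59.0093 mm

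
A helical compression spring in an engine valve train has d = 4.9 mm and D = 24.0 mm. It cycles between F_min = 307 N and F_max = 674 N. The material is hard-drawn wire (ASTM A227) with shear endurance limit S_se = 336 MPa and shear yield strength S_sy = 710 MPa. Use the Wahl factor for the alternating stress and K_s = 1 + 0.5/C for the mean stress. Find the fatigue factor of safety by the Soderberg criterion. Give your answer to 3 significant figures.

C = D/d = 24.0/4.9 = 4.8980; K_W = (4C−1)/(4C−4)+0.615/C = 1.3180; K_s = 1+0.5/C = 1.1021
F_a = (F_max−F_min)/2 = 183.5 N; F_m = (F_max+F_min)/2 = 490.5 N
τ_a = K_W·8F_aD/(πd³) = 1.3180 × 95.323 = 125.63 MPa
τ_m = K_s·8F_mD/(πd³) = 1.1021 × 254.8 = 280.81 MPa
Soderberg: 1/n_f = τ_a/S_se + τ_m/S_sy = 125.63/336 + 280.81/710 = 0.37391 + 0.39551 = 0.76942
n_f = 1/0.76942 = 1.3

1.30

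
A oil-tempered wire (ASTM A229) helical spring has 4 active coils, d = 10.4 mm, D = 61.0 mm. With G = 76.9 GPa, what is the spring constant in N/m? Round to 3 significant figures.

124000 N/m

k = Gd⁴/(8D³N_a) = (76.9×10³ × 10.4⁴) / (8 × 61.0³ × 4)
  = 8.99621e+08 / 7.26339e+06 = 123.86 N/mm = 1.2386e+05 N/m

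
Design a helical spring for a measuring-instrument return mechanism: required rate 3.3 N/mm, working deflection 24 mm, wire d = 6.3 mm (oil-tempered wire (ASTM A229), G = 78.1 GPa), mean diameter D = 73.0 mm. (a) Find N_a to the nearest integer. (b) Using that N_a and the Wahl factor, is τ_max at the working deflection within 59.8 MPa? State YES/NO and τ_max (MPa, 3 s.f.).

N_a = Gd⁴/(8D³k) = (78.1×10³)(6.3⁴)/(8·73.0³·3.3) = 11.98 → N_a = 12
Actual rate k = Gd⁴/(8D³·12) = 3.2944 N/mm
Working load F = kδ = 3.2944·24 = 79.065 N
C = 73.0/6.3 = 11.5873; K_W = (4C−1)/(4C−4)+0.615/C = 1.1239
τ_max = K_W·8FD/(πd³) = 1.1239·58.78 = 66.063 MPa
τ_max > 59.8 MPa → exceeds allowable

(a) 12 coils; (b) NO, τ_max = 66.1 MPa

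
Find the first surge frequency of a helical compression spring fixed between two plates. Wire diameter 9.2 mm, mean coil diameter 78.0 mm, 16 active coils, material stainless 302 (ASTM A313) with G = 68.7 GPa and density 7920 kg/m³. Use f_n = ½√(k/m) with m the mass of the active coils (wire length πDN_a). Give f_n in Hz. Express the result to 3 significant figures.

31.3 Hz

k = Gd⁴/(8D³N_a) = (68.7×10³)(9.2⁴)/(8·78.0³·16) = 8.1024 N/mm = 8102.4 N/m
Wire length L = πDN_a = π·78.0·16 = 3920.7 mm
m = ρ·(πd²/4)·L = 7920 × 66.476×10⁻⁶ m² × 3.9207 m = 2.0642 kg
f_n = ½√(k/m) = 0.5·√(8102.4/2.0642) = 0.5·√(3925.2) = 31.326 Hz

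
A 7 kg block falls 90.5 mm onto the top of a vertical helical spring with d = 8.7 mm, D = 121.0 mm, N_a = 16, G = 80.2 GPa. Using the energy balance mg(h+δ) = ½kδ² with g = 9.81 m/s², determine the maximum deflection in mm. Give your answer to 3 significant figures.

119 mm

k = Gd⁴/(8D³N_a) = (80.2×10³)(8.7⁴)/(8·121.0³·16) = 2.0262 N/mm
W = mg = 7 × 9.81 = 68.67 N
½kδ² − Wδ − Wh = 0 → δ = (W + √(W² + 2kWh))/k
δ = (68.67 + √(4715.6 + 25184.4))/2.0262 = (68.67 + 172.92)/2.0262 = 119.23 mm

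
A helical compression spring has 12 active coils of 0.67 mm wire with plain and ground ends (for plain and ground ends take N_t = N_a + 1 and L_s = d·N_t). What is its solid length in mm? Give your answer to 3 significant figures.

8.71 mm

plain and ground ends: N_t = N_a + 1 = 12 + 1 = 13
L_s = d·N_t = 0.67 × 13 = 8.71 mm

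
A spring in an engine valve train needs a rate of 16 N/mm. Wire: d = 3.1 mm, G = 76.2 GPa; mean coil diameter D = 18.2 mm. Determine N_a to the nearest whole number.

N_a = Gd⁴/(8D³k) = (76.2×10³ × 3.1⁴)/(8 × 18.2³ × 16)
    = 7.03723e+06 / 771657 = 9.12 → 9 coils

9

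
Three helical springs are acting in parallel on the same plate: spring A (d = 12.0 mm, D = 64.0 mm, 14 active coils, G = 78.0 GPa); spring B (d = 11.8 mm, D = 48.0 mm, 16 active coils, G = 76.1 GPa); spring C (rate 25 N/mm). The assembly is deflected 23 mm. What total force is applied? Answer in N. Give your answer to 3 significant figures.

k_A = Gd⁴/(8D³N_a) = (78.0×10³)(12.0⁴)/(8·64.0³·14) = 55.089 N/mm
k_B = Gd⁴/(8D³N_a) = (76.1×10³)(11.8⁴)/(8·48.0³·16) = 104.23 N/mm
Parallel: k_eq = 55.089 + 104.23 + 25 = 184.32 N/mm
F = k_eq·δ = 184.32·23 = 4239.3 N

4240 N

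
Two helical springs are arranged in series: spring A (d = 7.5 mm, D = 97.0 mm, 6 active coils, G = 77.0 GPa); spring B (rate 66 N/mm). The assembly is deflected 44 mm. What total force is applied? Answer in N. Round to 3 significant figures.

k_A = Gd⁴/(8D³N_a) = (77.0×10³)(7.5⁴)/(8·97.0³·6) = 5.5613 N/mm
Series: 1/k_eq = 1/5.5613 + 1/66 = 0.19496; k_eq = 5.1291 N/mm
F = k_eq·δ = 5.1291·44 = 225.68 N

226 N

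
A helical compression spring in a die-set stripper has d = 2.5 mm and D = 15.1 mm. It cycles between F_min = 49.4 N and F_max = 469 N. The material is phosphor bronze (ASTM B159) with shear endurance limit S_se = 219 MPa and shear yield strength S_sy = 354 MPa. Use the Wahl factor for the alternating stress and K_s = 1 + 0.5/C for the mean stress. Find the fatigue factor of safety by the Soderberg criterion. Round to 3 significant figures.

C = D/d = 15.1/2.5 = 6.0400; K_W = (4C−1)/(4C−4)+0.615/C = 1.2506; K_s = 1+0.5/C = 1.0828
F_a = (F_max−F_min)/2 = 209.8 N; F_m = (F_max+F_min)/2 = 259.2 N
τ_a = K_W·8F_aD/(πd³) = 1.2506 × 516.3 = 645.7 MPa
τ_m = K_s·8F_mD/(πd³) = 1.0828 × 637.87 = 690.67 MPa
Soderberg: 1/n_f = τ_a/S_se + τ_m/S_sy = 645.7/219 + 690.67/354 = 2.94841 + 1.95106 = 4.8995
n_f = 1/4.8995 = 0.2041

0.204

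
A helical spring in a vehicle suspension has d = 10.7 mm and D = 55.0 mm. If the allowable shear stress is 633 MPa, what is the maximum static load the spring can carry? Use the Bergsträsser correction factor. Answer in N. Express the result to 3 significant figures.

C = D/d = 55.0/10.7 = 5.1402
K_B = (4C+2)/(4C−3) = 22.561/17.561 = 1.2847
τ_max = K·8FD/(πd³) → F_max = τ_allow·πd³/(8DK)
F_max = 633·π·10.7³/(8·55.0·1.2847) = 2.4362e+06/565.28 = 4309.6 N

4310 N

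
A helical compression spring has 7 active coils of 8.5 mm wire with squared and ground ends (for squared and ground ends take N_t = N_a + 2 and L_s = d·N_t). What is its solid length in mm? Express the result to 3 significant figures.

squared and ground ends: N_t = N_a + 2 = 7 + 2 = 9
L_s = d·N_t = 8.5 × 9 = 76.5 mm

76.5 mm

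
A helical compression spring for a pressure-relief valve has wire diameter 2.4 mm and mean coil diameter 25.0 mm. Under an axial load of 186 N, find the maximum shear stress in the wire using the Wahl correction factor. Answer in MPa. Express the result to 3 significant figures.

975 MPa

Spring index C = D/d = 25.0/2.4 = 10.4167
K_W = (4C−1)/(4C−4) + 0.615/C = 40.667/37.667 + 0.0590 = 1.1387
τ₀ = 8FD/(πd³) = 8·186·25.0/(π·2.4³) = 37200/43.429 = 856.56 MPa
τ_max = K·τ₀ = 1.1387 × 856.56 = 975.36 MPa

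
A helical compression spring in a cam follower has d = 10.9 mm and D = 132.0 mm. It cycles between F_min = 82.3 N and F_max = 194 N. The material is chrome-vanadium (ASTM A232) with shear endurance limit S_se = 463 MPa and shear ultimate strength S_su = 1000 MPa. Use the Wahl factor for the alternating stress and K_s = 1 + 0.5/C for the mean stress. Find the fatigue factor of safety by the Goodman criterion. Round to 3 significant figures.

13.8

C = D/d = 132.0/10.9 = 12.1101; K_W = (4C−1)/(4C−4)+0.615/C = 1.1183; K_s = 1+0.5/C = 1.0413
F_a = (F_max−F_min)/2 = 55.85 N; F_m = (F_max+F_min)/2 = 138.15 N
τ_a = K_W·8F_aD/(πd³) = 1.1183 × 14.496 = 16.211 MPa
τ_m = K_s·8F_mD/(πd³) = 1.0413 × 35.858 = 37.338 MPa
Goodman: 1/n_f = τ_a/S_se + τ_m/S_su = 16.211/463 + 37.338/1000 = 0.03501 + 0.03734 = 0.072352
n_f = 1/0.072352 = 13.82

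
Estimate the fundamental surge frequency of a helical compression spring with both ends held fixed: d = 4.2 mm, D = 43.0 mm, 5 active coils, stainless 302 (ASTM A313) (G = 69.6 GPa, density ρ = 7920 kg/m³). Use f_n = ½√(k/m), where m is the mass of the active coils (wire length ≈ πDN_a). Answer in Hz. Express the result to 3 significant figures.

k = Gd⁴/(8D³N_a) = (69.6×10³)(4.2⁴)/(8·43.0³·5) = 6.8099 N/mm = 6809.9 N/m
Wire length L = πDN_a = π·43.0·5 = 675.44 mm
m = ρ·(πd²/4)·L = 7920 × 13.854×10⁻⁶ m² × 0.67544 m = 0.074114 kg
f_n = ½√(k/m) = 0.5·√(6809.9/0.074114) = 0.5·√(91884) = 151.56 Hz

152 Hz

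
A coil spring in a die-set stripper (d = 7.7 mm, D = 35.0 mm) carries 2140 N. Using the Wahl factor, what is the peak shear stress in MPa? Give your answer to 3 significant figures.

Spring index C = D/d = 35.0/7.7 = 4.5455
K_W = (4C−1)/(4C−4) + 0.615/C = 17.182/14.182 + 0.1353 = 1.3468
τ₀ = 8FD/(πd³) = 8·2140·35.0/(π·7.7³) = 599200/1434.2 = 417.78 MPa
τ_max = K·τ₀ = 1.3468 × 417.78 = 562.68 MPa

563 MPa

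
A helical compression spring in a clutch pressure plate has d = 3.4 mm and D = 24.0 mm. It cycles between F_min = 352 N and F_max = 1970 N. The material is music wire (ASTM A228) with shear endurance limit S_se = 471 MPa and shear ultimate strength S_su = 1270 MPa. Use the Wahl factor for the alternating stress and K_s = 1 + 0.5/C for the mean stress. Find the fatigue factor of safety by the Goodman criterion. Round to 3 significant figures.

0.210

C = D/d = 24.0/3.4 = 7.0588; K_W = (4C−1)/(4C−4)+0.615/C = 1.2109; K_s = 1+0.5/C = 1.0708
F_a = (F_max−F_min)/2 = 809 N; F_m = (F_max+F_min)/2 = 1161 N
τ_a = K_W·8F_aD/(πd³) = 1.2109 × 1257.9 = 1523.3 MPa
τ_m = K_s·8F_mD/(πd³) = 1.0708 × 1805.3 = 1933.2 MPa
Goodman: 1/n_f = τ_a/S_se + τ_m/S_su = 1523.3/471 + 1933.2/1270 = 3.23411 + 1.52218 = 4.7563
n_f = 1/4.7563 = 0.2102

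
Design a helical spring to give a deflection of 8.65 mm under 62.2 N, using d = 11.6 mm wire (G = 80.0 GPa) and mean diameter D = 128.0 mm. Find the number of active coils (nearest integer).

Required rate k = F/δ = 62.2/8.65 = 7.1908 N/mm
N_a = Gd⁴/(8D³k) = (80.0×10³ × 11.6⁴)/(8 × 128.0³ × 7.1908)
    = 1.44851e+09 / 1.20641e+08 = 12.01 → 12 coils

12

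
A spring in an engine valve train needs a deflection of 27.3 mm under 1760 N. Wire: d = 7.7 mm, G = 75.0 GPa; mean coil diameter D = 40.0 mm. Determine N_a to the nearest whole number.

8

Required rate k = F/δ = 1760/27.3 = 64.469 N/mm
N_a = Gd⁴/(8D³k) = (75.0×10³ × 7.7⁴)/(8 × 40.0³ × 64.469)
    = 2.63648e+08 / 3.30081e+07 = 7.987 → 8 coils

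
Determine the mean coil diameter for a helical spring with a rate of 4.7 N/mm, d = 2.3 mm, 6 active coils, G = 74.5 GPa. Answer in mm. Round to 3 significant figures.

D = (Gd⁴/(8N_a·k))^(1/3) = (74.5×10³·2.3⁴/(8·6·4.7))^(1/3)
  = (9241.2)^(1/3) = 20.9850 mm

21.0 mm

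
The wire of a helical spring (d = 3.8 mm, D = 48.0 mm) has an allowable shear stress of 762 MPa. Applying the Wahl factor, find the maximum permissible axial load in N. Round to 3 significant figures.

307 N

C = D/d = 48.0/3.8 = 12.6316
K_W = (4C−1)/(4C−4) + 0.615/C = 49.526/46.526 + 0.0487 = 1.1132
τ_max = K·8FD/(πd³) → F_max = τ_allow·πd³/(8DK)
F_max = 762·π·3.8³/(8·48.0·1.1132) = 1.3136e+05/427.46 = 307.3 N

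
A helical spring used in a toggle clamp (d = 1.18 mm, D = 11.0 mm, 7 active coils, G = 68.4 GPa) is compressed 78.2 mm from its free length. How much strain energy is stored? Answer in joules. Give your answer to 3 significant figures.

k = Gd⁴/(8D³N_a) = (68.4×10³)(1.18⁴)/(8·11.0³·7) = 1.7792 N/mm
U = ½kδ² = 0.5 × 1.7792 × 78.2² = 5440 N·mm = 5.44 J

5.44 J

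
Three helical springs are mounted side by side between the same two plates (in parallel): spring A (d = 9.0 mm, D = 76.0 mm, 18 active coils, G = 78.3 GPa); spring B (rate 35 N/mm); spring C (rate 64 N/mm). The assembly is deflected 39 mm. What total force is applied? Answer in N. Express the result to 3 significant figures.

4180 N

k_A = Gd⁴/(8D³N_a) = (78.3×10³)(9.0⁴)/(8·76.0³·18) = 8.127 N/mm
Parallel: k_eq = 8.127 + 35 + 64 = 107.13 N/mm
F = k_eq·δ = 107.13·39 = 4178 N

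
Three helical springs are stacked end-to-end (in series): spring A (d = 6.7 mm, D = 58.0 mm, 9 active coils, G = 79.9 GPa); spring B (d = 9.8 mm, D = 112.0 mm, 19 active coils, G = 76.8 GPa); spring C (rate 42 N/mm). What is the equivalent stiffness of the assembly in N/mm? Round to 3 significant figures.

k_A = Gd⁴/(8D³N_a) = (79.9×10³)(6.7⁴)/(8·58.0³·9) = 11.461 N/mm
k_B = Gd⁴/(8D³N_a) = (76.8×10³)(9.8⁴)/(8·112.0³·19) = 3.3172 N/mm
Series: 1/k_eq = 1/11.461 + 1/3.3172 + 1/42 = 0.41252; k_eq = 2.4241 N/mm

2.42 N/mm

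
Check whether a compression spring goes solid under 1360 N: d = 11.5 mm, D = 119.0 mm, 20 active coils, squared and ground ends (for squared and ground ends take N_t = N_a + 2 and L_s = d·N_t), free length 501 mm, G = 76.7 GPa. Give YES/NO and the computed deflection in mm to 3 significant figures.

k = Gd⁴/(8D³N_a) = (76.7×10³)(11.5⁴)/(8·119.0³·20) = 4.9754 N/mm
N_t = 22; L_s = 11.5·22 = 253 mm; δ_solid = L₀ − L_s = 501 − 253 = 248 mm
δ = F/k = 1360/4.9754 = 273.35 mm
δ ≥ δ_solid → spring goes solid

YES, δ = 273 mm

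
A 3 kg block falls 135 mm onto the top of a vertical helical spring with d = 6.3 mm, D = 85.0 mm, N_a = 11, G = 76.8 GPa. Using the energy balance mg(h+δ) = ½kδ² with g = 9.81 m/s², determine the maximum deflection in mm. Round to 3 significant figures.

74.2 mm

k = Gd⁴/(8D³N_a) = (76.8×10³)(6.3⁴)/(8·85.0³·11) = 2.2386 N/mm
W = mg = 3 × 9.81 = 29.43 N
½kδ² − Wδ − Wh = 0 → δ = (W + √(W² + 2kWh))/k
δ = (29.43 + √(866.12 + 17788.4))/2.2386 = (29.43 + 136.58)/2.2386 = 74.157 mm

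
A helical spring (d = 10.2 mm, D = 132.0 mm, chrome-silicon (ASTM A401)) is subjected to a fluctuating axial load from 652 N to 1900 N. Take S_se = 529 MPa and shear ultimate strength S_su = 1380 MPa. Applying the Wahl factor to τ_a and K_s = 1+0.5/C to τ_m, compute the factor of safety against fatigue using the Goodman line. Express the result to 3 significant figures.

C = D/d = 132.0/10.2 = 12.9412; K_W = (4C−1)/(4C−4)+0.615/C = 1.1103; K_s = 1+0.5/C = 1.0386
F_a = (F_max−F_min)/2 = 624 N; F_m = (F_max+F_min)/2 = 1276 N
τ_a = K_W·8F_aD/(πd³) = 1.1103 × 197.65 = 219.46 MPa
τ_m = K_s·8F_mD/(πd³) = 1.0386 × 404.17 = 419.79 MPa
Goodman: 1/n_f = τ_a/S_se + τ_m/S_su = 219.46/529 + 419.79/1380 = 0.41485 + 0.30419 = 0.71905
n_f = 1/0.71905 = 1.391

1.39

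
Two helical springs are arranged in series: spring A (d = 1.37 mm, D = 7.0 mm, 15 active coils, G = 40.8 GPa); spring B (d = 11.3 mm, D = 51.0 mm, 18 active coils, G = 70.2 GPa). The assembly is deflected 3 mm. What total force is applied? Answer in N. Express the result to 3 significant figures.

k_A = Gd⁴/(8D³N_a) = (40.8×10³)(1.37⁴)/(8·7.0³·15) = 3.4919 N/mm
k_B = Gd⁴/(8D³N_a) = (70.2×10³)(11.3⁴)/(8·51.0³·18) = 59.921 N/mm
Series: 1/k_eq = 1/3.4919 + 1/59.921 = 0.30306; k_eq = 3.2997 N/mm
F = k_eq·δ = 3.2997·3 = 9.899 N

9.90 N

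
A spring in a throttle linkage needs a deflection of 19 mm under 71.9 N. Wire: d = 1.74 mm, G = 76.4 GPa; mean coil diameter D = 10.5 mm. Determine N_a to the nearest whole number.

20

Required rate k = F/δ = 71.9/19 = 3.7842 N/mm
N_a = Gd⁴/(8D³k) = (76.4×10³ × 1.74⁴)/(8 × 10.5³ × 3.7842)
    = 700310 / 35045.6 = 19.98 → 20 coils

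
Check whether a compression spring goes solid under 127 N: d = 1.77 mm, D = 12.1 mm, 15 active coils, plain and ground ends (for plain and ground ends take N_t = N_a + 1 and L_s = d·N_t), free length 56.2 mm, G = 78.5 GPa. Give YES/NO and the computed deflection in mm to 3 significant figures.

k = Gd⁴/(8D³N_a) = (78.5×10³)(1.77⁴)/(8·12.1³·15) = 3.6243 N/mm
N_t = 16; L_s = 1.77·16 = 28.32 mm; δ_solid = L₀ − L_s = 56.2 − 28.32 = 27.88 mm
δ = F/k = 127/3.6243 = 35.041 mm
δ ≥ δ_solid → spring goes solid

YES, δ = 35.0 mm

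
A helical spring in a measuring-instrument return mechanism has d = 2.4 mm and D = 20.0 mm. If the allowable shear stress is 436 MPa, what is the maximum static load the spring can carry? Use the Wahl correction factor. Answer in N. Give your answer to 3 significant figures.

101 N

C = D/d = 20.0/2.4 = 8.3333
K_W = (4C−1)/(4C−4) + 0.615/C = 32.333/29.333 + 0.0738 = 1.1761
τ_max = K·8FD/(πd³) → F_max = τ_allow·πd³/(8DK)
F_max = 436·π·2.4³/(8·20.0·1.1761) = 18935/188.17 = 100.63 N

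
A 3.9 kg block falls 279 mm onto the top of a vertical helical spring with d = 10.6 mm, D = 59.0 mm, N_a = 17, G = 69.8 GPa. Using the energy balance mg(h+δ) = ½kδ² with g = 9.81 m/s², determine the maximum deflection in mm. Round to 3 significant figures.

k = Gd⁴/(8D³N_a) = (69.8×10³)(10.6⁴)/(8·59.0³·17) = 31.549 N/mm
W = mg = 3.9 × 9.81 = 38.259 N
½kδ² − Wδ − Wh = 0 → δ = (W + √(W² + 2kWh))/k
δ = (38.259 + √(1463.8 + 673522))/31.549 = (38.259 + 821.58)/31.549 = 27.254 mm

27.3 mm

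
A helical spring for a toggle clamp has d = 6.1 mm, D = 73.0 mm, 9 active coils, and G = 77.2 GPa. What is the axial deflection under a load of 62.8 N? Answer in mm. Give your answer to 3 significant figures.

k = Gd⁴/(8D³N_a) = (77.2×10³)(6.1⁴)/(8·73.0³·9) = 3.8162 N/mm
δ = F/k = 62.8 / 3.8162 = 16.456 mm

16.5 mm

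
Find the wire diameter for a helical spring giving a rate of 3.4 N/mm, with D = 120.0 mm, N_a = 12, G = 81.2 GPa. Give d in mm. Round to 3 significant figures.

d = (8D³N_a·k / G)^(1/4) = (8·120.0³·12·3.4 / (81.2×10³))^0.25
  = (6946)^0.25 = 9.1292 mm

9.13 mm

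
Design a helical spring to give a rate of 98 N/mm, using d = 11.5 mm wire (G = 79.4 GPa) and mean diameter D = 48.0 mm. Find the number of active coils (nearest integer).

N_a = Gd⁴/(8D³k) = (79.4×10³ × 11.5⁴)/(8 × 48.0³ × 98)
    = 1.38871e+09 / 8.67041e+07 = 16.02 → 16 coils

16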